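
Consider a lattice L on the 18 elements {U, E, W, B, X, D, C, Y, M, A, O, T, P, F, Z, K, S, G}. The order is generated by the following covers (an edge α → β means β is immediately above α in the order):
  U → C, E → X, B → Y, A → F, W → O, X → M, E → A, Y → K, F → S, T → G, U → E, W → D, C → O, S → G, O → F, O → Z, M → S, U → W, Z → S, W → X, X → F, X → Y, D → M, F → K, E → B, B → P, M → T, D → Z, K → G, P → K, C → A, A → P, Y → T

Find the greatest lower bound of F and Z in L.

Common lower bounds of {F, Z}: C, O, U, W.
The greatest among these is O.

O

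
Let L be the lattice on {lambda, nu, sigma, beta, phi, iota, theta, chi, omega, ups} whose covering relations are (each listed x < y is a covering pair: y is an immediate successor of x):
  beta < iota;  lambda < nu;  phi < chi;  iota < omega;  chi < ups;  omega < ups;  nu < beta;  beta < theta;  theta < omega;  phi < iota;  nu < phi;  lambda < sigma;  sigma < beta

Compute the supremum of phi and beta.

Common upper bounds of {phi, beta}: iota, omega, ups.
The least among these is iota.

iota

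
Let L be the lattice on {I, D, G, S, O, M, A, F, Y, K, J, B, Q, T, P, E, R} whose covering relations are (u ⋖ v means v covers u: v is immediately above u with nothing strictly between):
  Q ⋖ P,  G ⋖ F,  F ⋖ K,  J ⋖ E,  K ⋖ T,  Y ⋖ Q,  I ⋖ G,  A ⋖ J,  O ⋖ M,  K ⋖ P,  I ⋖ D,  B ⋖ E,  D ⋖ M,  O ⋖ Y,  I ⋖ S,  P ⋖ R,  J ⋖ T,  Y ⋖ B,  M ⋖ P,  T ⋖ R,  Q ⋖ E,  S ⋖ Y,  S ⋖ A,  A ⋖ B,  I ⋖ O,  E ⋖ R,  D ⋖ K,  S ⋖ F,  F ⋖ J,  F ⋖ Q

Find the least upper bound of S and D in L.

K

Common upper bounds of {S, D}: K, P, R, T.
The least among these is K.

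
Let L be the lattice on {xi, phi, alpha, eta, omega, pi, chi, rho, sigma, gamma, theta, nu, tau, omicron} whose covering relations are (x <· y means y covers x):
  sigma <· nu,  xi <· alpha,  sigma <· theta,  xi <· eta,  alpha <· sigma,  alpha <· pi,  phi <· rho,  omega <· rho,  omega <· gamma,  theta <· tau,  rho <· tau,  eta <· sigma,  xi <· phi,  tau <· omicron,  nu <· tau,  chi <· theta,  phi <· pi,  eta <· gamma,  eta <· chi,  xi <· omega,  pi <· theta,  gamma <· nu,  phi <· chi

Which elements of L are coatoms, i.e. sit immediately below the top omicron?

The coatoms are exactly the elements covered by omicron: tau.

tau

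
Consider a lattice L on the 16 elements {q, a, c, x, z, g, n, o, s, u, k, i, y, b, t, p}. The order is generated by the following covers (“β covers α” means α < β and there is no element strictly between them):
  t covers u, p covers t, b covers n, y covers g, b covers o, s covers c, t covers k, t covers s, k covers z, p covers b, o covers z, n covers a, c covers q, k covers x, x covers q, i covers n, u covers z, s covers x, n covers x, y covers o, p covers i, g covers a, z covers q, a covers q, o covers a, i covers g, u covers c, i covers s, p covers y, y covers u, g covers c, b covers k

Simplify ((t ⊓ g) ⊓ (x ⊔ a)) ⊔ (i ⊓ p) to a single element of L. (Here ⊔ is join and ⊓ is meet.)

i

t ∧ g = c
x ∨ a = n
c ∧ n = q
i ∧ p = i
q ∨ i = i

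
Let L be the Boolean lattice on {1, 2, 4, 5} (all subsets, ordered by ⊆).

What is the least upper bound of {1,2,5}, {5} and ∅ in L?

{1,2,5}

Under ⊆, join is union: {1,2,5} ∪ {5} ∪ ∅ = {1,2,5}.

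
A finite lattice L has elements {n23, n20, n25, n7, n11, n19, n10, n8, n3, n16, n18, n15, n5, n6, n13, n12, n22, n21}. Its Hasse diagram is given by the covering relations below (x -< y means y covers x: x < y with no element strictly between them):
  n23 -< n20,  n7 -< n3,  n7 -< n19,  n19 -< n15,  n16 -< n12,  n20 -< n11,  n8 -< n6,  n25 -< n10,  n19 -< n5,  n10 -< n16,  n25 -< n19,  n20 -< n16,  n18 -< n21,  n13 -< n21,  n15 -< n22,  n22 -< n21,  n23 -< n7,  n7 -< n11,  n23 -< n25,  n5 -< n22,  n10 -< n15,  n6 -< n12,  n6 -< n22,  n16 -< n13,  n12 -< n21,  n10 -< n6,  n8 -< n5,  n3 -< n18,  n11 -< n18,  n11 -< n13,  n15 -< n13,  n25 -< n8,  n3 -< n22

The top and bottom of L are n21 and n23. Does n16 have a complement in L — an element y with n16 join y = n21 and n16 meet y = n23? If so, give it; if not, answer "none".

n3

Need y with n16 ∨ y = n21 and n16 ∧ y = n23.
Checking each element gives: n3.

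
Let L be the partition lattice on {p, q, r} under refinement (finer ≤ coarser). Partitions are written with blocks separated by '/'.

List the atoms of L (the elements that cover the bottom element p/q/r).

p/qr, pq/r, pr/q

The atoms are exactly the elements that cover p/q/r: p/qr, pq/r, pr/q.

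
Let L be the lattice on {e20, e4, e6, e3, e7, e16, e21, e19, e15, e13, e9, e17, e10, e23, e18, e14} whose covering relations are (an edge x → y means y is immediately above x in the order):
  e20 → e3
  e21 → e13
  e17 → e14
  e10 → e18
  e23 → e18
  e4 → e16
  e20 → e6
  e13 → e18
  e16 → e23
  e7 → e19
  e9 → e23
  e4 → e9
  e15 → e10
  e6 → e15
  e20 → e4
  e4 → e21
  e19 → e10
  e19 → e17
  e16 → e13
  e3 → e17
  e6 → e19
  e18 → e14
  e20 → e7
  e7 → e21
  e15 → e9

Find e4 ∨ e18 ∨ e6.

Common upper bounds of {e4, e18, e6}: e14, e18.
The least among these is e18.

e18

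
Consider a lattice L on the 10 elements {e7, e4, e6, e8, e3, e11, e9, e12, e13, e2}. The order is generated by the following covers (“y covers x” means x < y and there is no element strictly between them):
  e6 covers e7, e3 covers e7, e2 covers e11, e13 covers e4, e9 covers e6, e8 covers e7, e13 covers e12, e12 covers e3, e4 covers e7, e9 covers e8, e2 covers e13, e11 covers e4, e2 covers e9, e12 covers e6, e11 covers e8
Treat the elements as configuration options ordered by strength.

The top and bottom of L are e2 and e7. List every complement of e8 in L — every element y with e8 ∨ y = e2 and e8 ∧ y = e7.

e12, e13, e3

Need y with e8 ∨ y = e2 and e8 ∧ y = e7.
Checking each element gives: e12, e13, e3.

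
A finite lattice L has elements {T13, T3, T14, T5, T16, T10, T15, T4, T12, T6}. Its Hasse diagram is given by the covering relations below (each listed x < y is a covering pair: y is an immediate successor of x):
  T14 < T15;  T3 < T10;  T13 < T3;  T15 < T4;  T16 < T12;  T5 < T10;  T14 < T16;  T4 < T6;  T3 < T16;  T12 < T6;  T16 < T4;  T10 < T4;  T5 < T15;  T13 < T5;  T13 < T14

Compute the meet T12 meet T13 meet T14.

T13

Common lower bounds of {T12, T13, T14}: T13.
The greatest among these is T13.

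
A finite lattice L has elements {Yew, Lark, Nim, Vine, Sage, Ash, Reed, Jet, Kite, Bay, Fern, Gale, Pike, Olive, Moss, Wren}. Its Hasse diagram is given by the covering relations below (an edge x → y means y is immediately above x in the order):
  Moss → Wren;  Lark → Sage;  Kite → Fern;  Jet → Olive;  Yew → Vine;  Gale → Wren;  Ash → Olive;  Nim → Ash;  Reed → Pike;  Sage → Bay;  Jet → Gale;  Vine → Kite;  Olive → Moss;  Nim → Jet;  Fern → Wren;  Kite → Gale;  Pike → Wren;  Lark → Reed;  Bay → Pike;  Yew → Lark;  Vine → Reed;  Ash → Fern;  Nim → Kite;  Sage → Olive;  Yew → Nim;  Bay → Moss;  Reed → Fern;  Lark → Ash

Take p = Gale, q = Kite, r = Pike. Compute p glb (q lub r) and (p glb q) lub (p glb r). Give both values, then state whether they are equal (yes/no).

Gale; Kite; no

q lub r = Wren, so p glb (q lub r) = Gale glb Wren = Gale.
p glb q = Kite and p glb r = Vine, so (p glb q) lub (p glb r) = Kite lub Vine = Kite.
Equal: no.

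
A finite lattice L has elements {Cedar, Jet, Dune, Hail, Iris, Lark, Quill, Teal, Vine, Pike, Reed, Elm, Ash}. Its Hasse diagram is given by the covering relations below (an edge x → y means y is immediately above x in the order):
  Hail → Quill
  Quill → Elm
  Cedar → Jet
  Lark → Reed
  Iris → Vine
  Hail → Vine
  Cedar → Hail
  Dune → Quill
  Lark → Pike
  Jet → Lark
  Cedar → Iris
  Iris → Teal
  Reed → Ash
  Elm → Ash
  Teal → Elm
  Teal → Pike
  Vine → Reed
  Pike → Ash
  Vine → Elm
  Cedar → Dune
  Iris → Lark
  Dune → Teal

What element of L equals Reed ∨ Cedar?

Reed ∨ Cedar = Reed

Reed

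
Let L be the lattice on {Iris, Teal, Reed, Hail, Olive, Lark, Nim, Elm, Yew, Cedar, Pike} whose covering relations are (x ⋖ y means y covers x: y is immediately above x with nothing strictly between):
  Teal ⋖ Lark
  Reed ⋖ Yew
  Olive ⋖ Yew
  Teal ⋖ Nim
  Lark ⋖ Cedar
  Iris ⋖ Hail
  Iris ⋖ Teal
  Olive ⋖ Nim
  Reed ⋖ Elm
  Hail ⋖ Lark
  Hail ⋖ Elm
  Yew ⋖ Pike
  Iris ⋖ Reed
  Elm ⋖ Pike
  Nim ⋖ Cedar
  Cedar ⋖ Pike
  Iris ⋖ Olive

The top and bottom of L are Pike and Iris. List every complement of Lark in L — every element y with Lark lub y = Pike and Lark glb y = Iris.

Need y with Lark ∨ y = Pike and Lark ∧ y = Iris.
Checking each element gives: Reed, Yew.

Reed, Yew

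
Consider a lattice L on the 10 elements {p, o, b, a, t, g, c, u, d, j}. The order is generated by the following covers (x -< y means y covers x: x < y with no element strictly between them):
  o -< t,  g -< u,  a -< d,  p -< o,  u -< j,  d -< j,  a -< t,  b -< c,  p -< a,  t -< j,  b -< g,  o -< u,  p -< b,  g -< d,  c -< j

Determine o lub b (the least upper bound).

u

Common upper bounds of {o, b}: j, u.
The least among these is u.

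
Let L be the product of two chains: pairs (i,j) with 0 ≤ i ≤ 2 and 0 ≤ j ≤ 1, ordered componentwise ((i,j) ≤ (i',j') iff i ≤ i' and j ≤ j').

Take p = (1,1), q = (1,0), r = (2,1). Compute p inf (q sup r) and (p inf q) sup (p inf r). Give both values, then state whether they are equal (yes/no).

(1,1); (1,1); yes

q sup r = (2,1), so p inf (q sup r) = (1,1) inf (2,1) = (1,1).
p inf q = (1,0) and p inf r = (1,1), so (p inf q) sup (p inf r) = (1,0) sup (1,1) = (1,1).
Equal: yes.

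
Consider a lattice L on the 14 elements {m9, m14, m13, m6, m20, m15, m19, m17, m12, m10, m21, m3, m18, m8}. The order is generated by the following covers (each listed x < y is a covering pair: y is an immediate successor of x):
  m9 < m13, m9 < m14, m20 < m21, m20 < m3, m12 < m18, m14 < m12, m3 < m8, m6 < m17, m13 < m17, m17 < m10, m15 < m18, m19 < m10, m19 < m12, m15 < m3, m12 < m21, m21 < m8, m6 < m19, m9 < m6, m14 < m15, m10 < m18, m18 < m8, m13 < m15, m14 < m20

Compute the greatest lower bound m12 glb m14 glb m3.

m14

Common lower bounds of {m12, m14, m3}: m14, m9.
The greatest among these is m14.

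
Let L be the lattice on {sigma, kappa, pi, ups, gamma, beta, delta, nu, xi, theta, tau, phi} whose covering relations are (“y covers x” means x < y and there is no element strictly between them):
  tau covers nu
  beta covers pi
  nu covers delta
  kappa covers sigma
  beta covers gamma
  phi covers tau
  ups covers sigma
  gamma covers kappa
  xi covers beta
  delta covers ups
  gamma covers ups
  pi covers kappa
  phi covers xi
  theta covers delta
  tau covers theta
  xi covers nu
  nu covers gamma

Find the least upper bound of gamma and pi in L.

beta

Common upper bounds of {gamma, pi}: beta, phi, xi.
The least among these is beta.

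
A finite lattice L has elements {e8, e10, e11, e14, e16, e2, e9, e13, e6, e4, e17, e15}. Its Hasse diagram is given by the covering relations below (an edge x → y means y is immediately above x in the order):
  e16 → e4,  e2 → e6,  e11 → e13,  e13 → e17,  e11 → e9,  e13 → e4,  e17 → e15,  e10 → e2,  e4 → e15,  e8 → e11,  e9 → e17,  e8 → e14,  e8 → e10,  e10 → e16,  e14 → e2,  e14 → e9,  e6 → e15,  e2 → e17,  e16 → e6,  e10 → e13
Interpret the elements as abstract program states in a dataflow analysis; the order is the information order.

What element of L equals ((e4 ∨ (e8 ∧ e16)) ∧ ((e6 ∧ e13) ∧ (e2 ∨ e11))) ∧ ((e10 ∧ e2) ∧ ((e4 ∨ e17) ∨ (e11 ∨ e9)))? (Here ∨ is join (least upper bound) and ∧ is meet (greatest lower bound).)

e8 ∧ e16 = e8
e4 ∨ e8 = e4
e6 ∧ e13 = e10
e2 ∨ e11 = e17
e10 ∧ e17 = e10
e4 ∧ e10 = e10
e10 ∧ e2 = e10
e4 ∨ e17 = e15
e11 ∨ e9 = e9
e15 ∨ e9 = e15
e10 ∧ e15 = e10
e10 ∧ e10 = e10

e10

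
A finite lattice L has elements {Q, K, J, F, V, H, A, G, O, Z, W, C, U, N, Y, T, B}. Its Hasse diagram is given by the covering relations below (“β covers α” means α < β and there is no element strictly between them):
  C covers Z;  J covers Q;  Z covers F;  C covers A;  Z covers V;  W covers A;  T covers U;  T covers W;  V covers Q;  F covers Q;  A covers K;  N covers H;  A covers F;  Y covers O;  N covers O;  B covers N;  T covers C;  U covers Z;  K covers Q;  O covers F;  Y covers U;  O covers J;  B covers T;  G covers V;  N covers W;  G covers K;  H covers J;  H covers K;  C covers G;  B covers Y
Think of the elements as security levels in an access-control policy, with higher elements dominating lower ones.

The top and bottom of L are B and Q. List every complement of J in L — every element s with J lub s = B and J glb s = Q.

Need s with J ∨ s = B and J ∧ s = Q.
Checking each element gives: C, G, T.

C, G, T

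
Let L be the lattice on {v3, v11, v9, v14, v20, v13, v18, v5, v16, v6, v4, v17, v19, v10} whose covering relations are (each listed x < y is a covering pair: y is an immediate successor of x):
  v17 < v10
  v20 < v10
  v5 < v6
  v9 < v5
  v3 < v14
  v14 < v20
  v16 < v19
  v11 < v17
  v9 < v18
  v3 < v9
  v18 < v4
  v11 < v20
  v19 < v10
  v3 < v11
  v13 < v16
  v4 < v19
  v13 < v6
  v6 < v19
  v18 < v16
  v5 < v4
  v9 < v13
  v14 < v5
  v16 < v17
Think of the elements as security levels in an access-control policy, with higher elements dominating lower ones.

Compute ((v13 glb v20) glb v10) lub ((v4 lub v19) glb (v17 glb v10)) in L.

v13 ∧ v20 = v3
v3 ∧ v10 = v3
v4 ∨ v19 = v19
v17 ∧ v10 = v17
v19 ∧ v17 = v16
v3 ∨ v16 = v16

v16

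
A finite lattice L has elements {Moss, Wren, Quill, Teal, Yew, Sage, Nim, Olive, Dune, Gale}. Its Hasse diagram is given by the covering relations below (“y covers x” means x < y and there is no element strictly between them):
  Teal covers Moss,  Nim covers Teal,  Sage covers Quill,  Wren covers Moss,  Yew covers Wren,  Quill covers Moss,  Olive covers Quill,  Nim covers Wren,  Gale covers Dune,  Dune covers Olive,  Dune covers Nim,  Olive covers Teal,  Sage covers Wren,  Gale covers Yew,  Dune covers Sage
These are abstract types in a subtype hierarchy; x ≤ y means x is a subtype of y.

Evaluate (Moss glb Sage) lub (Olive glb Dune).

Moss ∧ Sage = Moss
Olive ∧ Dune = Olive
Moss ∨ Olive = Olive

Olive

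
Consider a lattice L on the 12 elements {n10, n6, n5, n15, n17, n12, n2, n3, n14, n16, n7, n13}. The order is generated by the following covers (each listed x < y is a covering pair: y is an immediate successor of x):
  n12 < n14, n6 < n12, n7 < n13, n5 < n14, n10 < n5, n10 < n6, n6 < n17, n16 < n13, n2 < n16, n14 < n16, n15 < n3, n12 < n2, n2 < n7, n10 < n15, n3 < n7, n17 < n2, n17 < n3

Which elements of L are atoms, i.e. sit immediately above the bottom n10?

n15, n5, n6

The atoms are exactly the elements that cover n10: n15, n5, n6.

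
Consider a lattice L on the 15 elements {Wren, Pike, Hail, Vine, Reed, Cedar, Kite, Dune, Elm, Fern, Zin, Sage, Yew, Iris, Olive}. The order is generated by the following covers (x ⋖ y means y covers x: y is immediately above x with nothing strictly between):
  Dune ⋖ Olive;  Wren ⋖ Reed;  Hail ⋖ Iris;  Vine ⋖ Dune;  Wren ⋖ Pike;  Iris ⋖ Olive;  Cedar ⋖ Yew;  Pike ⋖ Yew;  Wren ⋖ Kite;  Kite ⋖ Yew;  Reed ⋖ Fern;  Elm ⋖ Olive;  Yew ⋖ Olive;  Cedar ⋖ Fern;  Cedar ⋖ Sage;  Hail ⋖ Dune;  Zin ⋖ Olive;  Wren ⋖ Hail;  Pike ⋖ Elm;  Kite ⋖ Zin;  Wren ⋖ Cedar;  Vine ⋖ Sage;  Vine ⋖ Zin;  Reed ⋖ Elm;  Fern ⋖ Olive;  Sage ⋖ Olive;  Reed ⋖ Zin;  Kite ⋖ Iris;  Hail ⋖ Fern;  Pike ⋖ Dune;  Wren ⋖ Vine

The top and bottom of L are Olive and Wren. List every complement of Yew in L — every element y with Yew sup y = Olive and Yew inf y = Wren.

Hail, Reed, Vine

Need y with Yew ∨ y = Olive and Yew ∧ y = Wren.
Checking each element gives: Hail, Reed, Vine.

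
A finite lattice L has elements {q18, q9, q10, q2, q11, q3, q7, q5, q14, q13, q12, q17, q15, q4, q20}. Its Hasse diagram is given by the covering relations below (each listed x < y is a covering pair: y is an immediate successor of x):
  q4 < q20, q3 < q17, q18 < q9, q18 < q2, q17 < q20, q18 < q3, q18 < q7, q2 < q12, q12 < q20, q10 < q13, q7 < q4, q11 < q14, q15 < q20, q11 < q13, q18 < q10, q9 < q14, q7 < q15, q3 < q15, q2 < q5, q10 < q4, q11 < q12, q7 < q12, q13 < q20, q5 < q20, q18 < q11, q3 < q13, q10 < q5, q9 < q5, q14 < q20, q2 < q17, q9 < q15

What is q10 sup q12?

q20

Common upper bounds of {q10, q12}: q20.
The least among these is q20.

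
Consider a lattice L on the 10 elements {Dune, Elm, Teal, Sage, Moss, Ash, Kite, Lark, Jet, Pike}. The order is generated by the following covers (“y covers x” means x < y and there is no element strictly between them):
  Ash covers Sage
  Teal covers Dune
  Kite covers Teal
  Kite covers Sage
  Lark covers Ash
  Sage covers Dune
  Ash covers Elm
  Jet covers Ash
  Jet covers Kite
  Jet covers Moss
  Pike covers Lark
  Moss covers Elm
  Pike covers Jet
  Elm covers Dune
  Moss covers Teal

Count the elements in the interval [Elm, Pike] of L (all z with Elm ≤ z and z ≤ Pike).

The interval [Elm, Pike] = {Ash, Elm, Jet, Lark, Moss, Pike}, which has 6 elements.

6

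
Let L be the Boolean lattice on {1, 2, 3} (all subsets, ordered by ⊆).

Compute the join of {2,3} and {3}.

{2,3}

Common upper bounds of {{2,3}, {3}}: {1,2,3}, {2,3}.
The least among these is {2,3}.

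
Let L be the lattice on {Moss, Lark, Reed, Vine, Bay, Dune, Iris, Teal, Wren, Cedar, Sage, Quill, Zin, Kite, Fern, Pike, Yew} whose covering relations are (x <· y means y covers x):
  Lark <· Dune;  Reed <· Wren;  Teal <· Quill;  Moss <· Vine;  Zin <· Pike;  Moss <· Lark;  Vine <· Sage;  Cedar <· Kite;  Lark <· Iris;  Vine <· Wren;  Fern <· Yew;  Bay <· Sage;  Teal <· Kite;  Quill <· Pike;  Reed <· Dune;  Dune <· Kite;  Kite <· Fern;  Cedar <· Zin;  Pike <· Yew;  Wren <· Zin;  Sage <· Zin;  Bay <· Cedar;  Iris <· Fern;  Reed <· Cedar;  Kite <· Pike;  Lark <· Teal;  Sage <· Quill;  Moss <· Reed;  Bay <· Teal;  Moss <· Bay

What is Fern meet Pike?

Kite

Common lower bounds of {Fern, Pike}: Bay, Cedar, Dune, Kite, Lark, Moss, Reed, Teal.
The greatest among these is Kite.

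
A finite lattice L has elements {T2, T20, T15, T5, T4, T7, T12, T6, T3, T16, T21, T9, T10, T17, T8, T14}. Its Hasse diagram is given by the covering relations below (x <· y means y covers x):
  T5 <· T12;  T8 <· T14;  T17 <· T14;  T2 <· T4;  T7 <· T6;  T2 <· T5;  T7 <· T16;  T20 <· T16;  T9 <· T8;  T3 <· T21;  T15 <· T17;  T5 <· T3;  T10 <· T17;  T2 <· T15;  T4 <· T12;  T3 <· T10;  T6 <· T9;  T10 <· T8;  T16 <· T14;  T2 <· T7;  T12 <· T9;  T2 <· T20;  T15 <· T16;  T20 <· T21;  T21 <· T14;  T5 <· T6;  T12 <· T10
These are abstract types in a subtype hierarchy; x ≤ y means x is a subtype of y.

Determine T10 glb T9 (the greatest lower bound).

T12

Common lower bounds of {T10, T9}: T12, T2, T4, T5.
The greatest among these is T12.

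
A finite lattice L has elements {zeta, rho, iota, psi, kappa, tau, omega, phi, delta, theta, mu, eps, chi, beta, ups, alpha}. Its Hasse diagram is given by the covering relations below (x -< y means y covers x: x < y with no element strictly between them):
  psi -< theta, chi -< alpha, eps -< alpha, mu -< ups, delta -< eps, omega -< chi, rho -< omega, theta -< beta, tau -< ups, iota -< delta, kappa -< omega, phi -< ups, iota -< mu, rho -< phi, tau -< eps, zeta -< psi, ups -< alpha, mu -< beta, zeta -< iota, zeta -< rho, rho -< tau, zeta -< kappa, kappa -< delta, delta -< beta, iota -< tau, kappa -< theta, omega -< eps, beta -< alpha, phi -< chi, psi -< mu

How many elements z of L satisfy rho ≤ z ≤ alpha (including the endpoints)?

The interval [rho, alpha] = {alpha, chi, eps, omega, phi, rho, tau, ups}, which has 8 elements.

8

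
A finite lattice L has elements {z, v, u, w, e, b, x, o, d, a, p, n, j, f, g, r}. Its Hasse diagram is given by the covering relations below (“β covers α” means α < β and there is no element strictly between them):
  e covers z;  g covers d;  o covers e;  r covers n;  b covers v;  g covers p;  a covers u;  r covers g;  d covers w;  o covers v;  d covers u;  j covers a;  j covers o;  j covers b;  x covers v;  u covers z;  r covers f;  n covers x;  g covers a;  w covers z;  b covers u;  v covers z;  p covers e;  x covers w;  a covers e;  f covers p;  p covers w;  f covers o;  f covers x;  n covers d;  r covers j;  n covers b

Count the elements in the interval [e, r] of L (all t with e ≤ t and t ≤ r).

8

The interval [e, r] = {a, e, f, g, j, o, p, r}, which has 8 elements.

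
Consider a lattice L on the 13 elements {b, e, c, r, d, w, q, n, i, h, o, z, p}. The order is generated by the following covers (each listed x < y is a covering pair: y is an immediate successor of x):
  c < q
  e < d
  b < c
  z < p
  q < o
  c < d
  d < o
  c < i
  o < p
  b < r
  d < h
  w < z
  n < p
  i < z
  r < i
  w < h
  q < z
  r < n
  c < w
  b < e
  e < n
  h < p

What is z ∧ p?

Common lower bounds of {z, p}: b, c, i, q, r, w, z.
The greatest among these is z.

z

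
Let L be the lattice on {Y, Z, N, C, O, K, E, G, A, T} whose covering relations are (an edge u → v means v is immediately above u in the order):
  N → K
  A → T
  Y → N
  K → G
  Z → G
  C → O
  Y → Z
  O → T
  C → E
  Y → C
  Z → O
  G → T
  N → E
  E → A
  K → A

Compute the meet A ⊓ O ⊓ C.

Common lower bounds of {A, O, C}: C, Y.
The greatest among these is C.

C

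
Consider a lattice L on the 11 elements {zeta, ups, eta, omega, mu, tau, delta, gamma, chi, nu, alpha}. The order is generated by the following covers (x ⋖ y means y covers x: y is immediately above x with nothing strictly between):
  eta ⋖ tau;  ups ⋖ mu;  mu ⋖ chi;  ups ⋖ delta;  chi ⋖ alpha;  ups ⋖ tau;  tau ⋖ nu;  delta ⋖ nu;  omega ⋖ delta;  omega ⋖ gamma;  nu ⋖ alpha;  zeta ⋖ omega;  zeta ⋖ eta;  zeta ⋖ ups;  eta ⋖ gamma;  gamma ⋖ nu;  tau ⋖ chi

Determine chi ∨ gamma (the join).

alpha

Common upper bounds of {chi, gamma}: alpha.
The least among these is alpha.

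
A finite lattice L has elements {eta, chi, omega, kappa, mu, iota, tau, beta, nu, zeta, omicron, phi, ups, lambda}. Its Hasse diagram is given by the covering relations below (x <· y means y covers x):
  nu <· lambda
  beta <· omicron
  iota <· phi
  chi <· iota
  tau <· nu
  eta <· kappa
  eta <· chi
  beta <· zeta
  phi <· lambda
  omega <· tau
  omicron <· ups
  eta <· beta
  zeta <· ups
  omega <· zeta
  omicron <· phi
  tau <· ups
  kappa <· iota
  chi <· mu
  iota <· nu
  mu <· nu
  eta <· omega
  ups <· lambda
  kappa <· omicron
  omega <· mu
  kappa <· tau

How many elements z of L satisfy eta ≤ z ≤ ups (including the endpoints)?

8

The interval [eta, ups] = {beta, eta, kappa, omega, omicron, tau, ups, zeta}, which has 8 elements.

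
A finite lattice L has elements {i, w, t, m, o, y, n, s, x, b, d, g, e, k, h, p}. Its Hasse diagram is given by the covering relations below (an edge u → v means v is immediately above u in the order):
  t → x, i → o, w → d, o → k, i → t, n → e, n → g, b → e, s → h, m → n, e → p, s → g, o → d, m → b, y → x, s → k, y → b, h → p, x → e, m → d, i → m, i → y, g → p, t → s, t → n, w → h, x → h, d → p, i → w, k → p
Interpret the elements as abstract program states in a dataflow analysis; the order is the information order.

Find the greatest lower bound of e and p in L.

Common lower bounds of {e, p}: b, e, i, m, n, t, x, y.
The greatest among these is e.

e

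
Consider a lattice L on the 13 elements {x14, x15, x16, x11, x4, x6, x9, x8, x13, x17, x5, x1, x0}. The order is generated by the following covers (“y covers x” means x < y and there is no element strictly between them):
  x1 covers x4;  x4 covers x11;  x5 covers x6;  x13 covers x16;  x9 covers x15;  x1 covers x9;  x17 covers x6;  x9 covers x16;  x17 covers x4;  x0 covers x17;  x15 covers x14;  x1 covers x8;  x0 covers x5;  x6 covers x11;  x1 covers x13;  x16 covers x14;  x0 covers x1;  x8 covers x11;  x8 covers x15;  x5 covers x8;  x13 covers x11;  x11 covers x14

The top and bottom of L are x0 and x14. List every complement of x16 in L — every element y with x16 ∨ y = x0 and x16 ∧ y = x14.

x17, x5, x6

Need y with x16 ∨ y = x0 and x16 ∧ y = x14.
Checking each element gives: x17, x5, x6.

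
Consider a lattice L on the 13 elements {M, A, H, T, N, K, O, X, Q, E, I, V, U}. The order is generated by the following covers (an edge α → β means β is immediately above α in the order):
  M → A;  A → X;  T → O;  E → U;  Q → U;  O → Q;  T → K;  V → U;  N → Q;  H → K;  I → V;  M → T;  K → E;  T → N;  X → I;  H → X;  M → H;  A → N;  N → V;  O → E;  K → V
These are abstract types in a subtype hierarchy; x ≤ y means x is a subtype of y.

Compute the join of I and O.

U

Common upper bounds of {I, O}: U.
The least among these is U.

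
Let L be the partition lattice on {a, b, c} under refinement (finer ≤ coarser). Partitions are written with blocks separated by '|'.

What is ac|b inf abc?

The meet (common refinement) of ac|b and abc intersects blocks pairwise, giving ac|b.

ac|b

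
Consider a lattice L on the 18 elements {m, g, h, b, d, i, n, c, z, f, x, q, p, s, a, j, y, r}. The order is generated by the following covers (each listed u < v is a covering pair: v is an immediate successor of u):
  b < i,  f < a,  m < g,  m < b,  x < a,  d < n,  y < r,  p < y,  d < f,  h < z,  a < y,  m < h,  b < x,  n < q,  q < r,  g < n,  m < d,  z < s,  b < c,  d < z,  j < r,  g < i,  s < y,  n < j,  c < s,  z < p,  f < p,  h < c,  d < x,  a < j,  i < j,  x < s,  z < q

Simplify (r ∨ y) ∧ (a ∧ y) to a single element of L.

r ∨ y = r
a ∧ y = a
r ∧ a = a

a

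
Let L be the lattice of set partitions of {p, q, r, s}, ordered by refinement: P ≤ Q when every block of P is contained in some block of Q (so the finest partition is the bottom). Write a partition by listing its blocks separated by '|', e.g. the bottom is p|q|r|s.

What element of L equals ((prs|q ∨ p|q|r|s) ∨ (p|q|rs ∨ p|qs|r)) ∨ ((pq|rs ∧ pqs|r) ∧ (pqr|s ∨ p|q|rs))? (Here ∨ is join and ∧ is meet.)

prs|q ∨ p|q|r|s = prs|q
p|q|rs ∨ p|qs|r = p|qrs
prs|q ∨ p|qrs = pqrs
pq|rs ∧ pqs|r = pq|r|s
pqr|s ∨ p|q|rs = pqrs
pq|r|s ∧ pqrs = pq|r|s
pqrs ∨ pq|r|s = pqrs

pqrs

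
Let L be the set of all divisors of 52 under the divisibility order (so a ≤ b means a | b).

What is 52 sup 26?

52

Common upper bounds of {52, 26}: 52.
The least among these is 52.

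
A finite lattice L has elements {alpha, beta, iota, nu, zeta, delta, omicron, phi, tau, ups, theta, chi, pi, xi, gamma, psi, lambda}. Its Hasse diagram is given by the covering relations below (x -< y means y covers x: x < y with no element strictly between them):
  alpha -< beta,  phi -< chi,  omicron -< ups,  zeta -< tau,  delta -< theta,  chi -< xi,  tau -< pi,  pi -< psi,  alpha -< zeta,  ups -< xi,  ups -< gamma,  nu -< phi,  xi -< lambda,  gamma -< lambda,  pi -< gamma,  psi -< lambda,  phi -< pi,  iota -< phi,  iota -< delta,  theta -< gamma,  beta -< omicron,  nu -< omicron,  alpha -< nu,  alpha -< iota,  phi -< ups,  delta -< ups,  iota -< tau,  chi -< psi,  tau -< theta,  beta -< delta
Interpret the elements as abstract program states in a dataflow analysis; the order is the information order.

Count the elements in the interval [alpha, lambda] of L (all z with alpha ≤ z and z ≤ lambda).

17

The interval [alpha, lambda] = {alpha, beta, chi, delta, gamma, iota, lambda, nu, omicron, phi, pi, psi, tau, theta, ups, xi, zeta}, which has 17 elements.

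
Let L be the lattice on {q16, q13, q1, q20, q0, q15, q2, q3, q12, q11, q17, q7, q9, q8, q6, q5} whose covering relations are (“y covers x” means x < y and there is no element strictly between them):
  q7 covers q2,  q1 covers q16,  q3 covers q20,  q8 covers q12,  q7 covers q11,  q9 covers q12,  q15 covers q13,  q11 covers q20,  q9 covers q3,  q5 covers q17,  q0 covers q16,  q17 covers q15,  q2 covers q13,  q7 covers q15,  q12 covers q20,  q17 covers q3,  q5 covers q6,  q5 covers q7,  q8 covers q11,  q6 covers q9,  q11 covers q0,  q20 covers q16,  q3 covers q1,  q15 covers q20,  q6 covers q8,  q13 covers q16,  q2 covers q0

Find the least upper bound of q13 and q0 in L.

Common upper bounds of {q13, q0}: q2, q5, q7.
The least among these is q2.

q2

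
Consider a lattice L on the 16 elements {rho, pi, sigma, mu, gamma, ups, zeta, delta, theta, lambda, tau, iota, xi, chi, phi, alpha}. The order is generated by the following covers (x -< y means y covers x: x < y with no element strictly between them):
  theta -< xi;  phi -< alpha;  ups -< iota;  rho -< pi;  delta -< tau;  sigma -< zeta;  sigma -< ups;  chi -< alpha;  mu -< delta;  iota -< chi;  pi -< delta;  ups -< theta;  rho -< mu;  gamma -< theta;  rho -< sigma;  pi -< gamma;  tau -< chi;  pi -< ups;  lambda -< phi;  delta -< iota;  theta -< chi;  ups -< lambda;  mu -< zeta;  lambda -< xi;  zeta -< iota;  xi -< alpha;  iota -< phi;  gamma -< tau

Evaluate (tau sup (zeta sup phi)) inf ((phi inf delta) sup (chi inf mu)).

delta

zeta ∨ phi = phi
tau ∨ phi = alpha
phi ∧ delta = delta
chi ∧ mu = mu
delta ∨ mu = delta
alpha ∧ delta = delta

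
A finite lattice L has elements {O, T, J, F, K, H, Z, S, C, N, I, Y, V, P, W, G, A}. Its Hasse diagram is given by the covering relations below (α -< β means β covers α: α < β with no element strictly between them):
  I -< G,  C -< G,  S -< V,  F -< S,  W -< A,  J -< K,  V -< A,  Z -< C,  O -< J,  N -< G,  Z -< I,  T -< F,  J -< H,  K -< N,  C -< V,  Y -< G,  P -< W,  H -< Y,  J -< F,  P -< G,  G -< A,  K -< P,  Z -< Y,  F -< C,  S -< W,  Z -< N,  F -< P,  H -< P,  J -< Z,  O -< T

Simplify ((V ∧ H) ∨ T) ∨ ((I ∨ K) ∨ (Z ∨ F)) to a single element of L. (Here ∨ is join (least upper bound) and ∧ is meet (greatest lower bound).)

V ∧ H = J
J ∨ T = F
I ∨ K = G
Z ∨ F = C
G ∨ C = G
F ∨ G = G

G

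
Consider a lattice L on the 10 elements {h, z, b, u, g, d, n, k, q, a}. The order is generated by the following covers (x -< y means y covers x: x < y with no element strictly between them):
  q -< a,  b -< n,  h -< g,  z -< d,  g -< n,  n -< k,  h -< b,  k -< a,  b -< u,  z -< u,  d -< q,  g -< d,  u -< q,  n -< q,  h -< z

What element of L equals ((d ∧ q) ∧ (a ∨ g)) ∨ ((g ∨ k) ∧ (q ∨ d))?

d ∧ q = d
a ∨ g = a
d ∧ a = d
g ∨ k = k
q ∨ d = q
k ∧ q = n
d ∨ n = q

q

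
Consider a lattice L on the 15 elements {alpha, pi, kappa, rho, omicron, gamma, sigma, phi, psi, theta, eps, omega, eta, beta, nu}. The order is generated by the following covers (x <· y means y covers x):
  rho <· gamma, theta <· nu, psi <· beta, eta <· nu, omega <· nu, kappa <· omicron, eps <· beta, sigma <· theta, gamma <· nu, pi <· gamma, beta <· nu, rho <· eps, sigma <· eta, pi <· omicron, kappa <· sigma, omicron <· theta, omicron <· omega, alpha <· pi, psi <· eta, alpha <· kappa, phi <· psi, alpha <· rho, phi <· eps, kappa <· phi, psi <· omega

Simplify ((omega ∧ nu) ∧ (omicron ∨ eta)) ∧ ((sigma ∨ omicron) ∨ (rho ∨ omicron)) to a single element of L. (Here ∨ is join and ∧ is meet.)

omega

omega ∧ nu = omega
omicron ∨ eta = nu
omega ∧ nu = omega
sigma ∨ omicron = theta
rho ∨ omicron = nu
theta ∨ nu = nu
omega ∧ nu = omega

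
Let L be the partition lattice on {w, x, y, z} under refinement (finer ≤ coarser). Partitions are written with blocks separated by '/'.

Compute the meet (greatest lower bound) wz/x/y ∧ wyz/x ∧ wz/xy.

The meet (common refinement) of wz/x/y, wyz/x, wz/xy intersects blocks pairwise, giving wz/x/y.

wz/x/y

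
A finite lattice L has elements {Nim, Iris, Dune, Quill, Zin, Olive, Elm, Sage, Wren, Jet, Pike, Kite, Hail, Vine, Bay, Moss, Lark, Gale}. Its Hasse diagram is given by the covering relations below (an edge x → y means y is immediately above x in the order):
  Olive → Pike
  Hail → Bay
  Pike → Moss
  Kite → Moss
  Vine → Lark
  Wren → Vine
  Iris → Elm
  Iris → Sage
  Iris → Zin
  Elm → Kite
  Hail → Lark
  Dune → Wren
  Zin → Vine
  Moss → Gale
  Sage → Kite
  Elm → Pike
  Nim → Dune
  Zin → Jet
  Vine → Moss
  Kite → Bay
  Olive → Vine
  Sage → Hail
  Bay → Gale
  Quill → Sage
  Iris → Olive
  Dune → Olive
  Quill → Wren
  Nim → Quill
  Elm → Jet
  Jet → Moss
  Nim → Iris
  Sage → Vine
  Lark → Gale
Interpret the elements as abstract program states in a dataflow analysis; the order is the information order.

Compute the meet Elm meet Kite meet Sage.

Iris

Common lower bounds of {Elm, Kite, Sage}: Iris, Nim.
The greatest among these is Iris.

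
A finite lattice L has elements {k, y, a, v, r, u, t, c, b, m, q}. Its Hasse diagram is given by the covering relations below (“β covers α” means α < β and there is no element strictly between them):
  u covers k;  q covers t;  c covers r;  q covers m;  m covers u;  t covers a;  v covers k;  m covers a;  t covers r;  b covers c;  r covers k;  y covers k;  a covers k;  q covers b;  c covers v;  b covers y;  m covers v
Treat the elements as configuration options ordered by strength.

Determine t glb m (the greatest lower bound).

a

Common lower bounds of {t, m}: a, k.
The greatest among these is a.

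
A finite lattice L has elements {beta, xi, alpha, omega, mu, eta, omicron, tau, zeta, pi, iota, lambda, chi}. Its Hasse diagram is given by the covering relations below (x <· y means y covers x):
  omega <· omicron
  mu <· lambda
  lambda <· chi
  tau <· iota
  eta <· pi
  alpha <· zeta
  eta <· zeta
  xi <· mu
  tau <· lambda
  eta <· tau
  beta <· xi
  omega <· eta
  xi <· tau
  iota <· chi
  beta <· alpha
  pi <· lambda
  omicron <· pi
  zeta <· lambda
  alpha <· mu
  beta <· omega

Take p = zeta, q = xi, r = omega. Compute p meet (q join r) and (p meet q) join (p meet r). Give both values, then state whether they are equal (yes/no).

q join r = tau, so p meet (q join r) = zeta meet tau = eta.
p meet q = beta and p meet r = omega, so (p meet q) join (p meet r) = beta join omega = omega.
Equal: no.

eta; omega; no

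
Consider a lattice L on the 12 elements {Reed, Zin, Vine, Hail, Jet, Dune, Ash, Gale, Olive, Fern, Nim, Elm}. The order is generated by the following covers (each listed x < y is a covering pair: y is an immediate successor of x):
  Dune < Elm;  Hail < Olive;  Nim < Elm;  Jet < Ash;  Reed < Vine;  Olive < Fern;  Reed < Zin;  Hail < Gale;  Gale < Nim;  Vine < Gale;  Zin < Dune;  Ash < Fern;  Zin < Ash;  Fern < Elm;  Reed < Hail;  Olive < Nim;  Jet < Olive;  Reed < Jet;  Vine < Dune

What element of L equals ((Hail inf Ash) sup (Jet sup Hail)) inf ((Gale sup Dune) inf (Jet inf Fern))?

Hail ∧ Ash = Reed
Jet ∨ Hail = Olive
Reed ∨ Olive = Olive
Gale ∨ Dune = Elm
Jet ∧ Fern = Jet
Elm ∧ Jet = Jet
Olive ∧ Jet = Jet

Jet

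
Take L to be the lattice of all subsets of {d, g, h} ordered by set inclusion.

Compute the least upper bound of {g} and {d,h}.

Under ⊆, join is union: {g} ∪ {d,h} = {d,g,h}.

{d,g,h}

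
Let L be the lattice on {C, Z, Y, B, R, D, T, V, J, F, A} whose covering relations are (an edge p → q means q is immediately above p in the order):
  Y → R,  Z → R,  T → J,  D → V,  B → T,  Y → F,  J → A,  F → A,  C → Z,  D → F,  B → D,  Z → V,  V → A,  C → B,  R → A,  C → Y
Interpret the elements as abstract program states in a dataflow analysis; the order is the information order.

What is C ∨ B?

B

Common upper bounds of {C, B}: A, B, D, F, J, T, V.
The least among these is B.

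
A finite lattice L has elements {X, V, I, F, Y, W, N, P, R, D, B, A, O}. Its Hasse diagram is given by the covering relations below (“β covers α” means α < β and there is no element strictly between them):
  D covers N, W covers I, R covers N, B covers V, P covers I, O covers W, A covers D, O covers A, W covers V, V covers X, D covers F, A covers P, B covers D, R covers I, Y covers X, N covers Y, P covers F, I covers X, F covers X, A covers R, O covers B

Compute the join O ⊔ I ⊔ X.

O

Common upper bounds of {O, I, X}: O.
The least among these is O.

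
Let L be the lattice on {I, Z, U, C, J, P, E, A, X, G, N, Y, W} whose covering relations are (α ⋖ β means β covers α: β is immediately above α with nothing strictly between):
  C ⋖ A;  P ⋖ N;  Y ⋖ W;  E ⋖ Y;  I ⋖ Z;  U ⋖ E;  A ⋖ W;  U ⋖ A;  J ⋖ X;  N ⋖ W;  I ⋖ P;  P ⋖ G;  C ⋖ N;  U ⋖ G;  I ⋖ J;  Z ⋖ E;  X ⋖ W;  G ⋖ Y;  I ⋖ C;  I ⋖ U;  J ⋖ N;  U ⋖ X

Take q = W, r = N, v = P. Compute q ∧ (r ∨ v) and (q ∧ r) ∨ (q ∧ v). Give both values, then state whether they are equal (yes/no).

N; N; yes

r ∨ v = N, so q ∧ (r ∨ v) = W ∧ N = N.
q ∧ r = N and q ∧ v = P, so (q ∧ r) ∨ (q ∧ v) = N ∨ P = N.
Equal: yes.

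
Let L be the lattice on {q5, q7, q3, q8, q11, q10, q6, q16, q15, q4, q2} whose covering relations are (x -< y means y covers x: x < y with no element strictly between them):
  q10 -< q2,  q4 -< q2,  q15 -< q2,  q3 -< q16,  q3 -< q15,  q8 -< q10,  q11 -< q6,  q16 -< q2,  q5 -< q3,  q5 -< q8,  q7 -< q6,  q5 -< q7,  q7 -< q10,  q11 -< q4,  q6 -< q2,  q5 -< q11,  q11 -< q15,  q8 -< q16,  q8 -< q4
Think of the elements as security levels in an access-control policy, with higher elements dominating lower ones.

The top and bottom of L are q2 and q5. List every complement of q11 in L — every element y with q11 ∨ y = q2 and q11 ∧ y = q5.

Need y with q11 ∨ y = q2 and q11 ∧ y = q5.
Checking each element gives: q10, q16.

q10, q16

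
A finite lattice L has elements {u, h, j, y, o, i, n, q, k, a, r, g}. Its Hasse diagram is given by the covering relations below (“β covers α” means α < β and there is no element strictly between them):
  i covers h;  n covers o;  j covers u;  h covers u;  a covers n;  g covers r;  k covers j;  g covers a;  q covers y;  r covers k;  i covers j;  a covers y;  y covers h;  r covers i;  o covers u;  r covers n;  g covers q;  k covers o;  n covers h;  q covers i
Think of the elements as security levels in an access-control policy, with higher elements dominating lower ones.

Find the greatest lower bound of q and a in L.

y

Common lower bounds of {q, a}: h, u, y.
The greatest among these is y.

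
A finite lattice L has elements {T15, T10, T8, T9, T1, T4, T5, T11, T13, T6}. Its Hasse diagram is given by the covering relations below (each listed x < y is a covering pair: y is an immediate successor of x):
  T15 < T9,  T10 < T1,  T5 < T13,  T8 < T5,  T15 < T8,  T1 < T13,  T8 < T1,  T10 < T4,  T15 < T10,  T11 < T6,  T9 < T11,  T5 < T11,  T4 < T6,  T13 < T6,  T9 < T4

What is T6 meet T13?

T13

Common lower bounds of {T6, T13}: T1, T10, T13, T15, T5, T8.
The greatest among these is T13.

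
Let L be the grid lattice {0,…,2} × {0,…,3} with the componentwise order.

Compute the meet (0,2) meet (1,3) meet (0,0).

In a product of chains, the meet is componentwise min, giving (0,0).

(0,0)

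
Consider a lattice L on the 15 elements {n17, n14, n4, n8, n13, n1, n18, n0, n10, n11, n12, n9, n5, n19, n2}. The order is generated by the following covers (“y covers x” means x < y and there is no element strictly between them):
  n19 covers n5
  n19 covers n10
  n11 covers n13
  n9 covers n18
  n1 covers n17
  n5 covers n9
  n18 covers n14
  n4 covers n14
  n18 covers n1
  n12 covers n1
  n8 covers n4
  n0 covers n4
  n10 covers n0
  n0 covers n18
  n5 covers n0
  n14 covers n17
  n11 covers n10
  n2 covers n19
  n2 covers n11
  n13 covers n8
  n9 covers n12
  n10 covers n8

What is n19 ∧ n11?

n10

Common lower bounds of {n19, n11}: n0, n1, n10, n14, n17, n18, n4, n8.
The greatest among these is n10.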